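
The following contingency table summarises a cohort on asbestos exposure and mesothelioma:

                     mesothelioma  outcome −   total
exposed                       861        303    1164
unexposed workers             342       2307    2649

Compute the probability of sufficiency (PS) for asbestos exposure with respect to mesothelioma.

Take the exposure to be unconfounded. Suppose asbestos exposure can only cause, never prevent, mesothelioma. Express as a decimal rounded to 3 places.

p₁ = P(outcome | exposed) = 861/1164 = 0.73969
p₀ = P(outcome | unexposed) = 342/2649 = 0.12911
Under exogeneity and monotonicity, PS = (p₁ − p₀) / (1 − p₀).
PS = (0.73969 − 0.12911) / (1 − 0.12911) = 0.61059 / 0.87089 ≈ 0.7011

PS ≈ 0.701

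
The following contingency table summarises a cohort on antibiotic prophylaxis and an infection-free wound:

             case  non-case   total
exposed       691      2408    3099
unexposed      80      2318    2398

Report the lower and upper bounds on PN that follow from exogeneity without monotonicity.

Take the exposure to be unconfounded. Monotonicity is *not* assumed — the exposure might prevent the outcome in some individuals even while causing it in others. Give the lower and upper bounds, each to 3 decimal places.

0.850 ≤ PN ≤ 1.000

p₁ = P(outcome | exposed) = 691/3099 = 0.22298
p₀ = P(outcome | unexposed) = 80/2398 = 0.033361
Under exogeneity alone the bounds on PN are max{0,(p₁−p₀)/p₁} ≤ PN ≤ min{1,(1−p₀)/p₁}.
  lower = (p₁ − p₀)/p₁ = 0.18961 / 0.22298 ≈ 0.8504
  upper = min{1, (1 − p₀)/p₁} = 0.96664 / 0.22298 ≈ 4.3352 → capped at 1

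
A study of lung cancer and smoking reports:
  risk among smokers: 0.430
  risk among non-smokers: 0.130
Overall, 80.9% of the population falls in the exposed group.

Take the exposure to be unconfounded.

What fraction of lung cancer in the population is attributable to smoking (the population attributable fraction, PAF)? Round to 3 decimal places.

Let p₁ = 0.43, p₀ = 0.13.
Overall risk P(Y=1) = π·p₁ + (1−π)·p₀ = 0.809×0.43 + 0.191×0.13 = 0.3727.
Under exogeneity, PAF = [P(Y=1) − p₀] / P(Y=1).
PAF = (0.3727 − 0.13) / 0.3727 ≈ 0.6512

PAF ≈ 0.651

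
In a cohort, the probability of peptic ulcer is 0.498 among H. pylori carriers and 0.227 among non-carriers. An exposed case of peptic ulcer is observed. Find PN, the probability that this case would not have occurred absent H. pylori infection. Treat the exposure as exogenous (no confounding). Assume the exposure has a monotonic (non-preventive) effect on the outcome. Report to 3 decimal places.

PN ≈ 0.544

Let p₁ = 0.498, p₀ = 0.227.
Under exogeneity and monotonicity, PN = (p₁ − p₀) / p₁.
PN = (0.498 − 0.227) / 0.498 = 0.271 / 0.498 ≈ 0.5442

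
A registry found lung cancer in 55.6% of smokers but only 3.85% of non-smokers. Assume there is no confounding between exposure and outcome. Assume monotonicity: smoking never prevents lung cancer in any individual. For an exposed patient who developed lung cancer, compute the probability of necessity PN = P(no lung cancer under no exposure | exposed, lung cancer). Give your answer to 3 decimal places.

PN ≈ 0.931

p₁ = 0.556, p₀ = 0.0385.
Under exogeneity and monotonicity, PN = (p₁ − p₀) / p₁.
PN = (0.556 − 0.0385) / 0.556 = 0.5175 / 0.556 ≈ 0.9308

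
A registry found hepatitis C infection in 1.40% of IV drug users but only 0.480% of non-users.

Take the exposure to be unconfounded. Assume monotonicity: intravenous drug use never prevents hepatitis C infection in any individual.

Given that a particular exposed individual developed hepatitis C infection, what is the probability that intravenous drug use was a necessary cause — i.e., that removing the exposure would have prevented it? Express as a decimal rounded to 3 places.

PN ≈ 0.657

p₁ = 0.014, p₀ = 0.0048.
Under exogeneity and monotonicity, PN = (p₁ − p₀) / p₁.
PN = (0.014 − 0.0048) / 0.014 = 0.0092 / 0.014 ≈ 0.6571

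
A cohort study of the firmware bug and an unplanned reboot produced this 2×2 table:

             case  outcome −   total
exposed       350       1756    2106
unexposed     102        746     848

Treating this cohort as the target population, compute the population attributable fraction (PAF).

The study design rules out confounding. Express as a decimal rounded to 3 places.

PAF ≈ 0.214

p₁ = P(outcome | exposed) = 350/2106 = 0.16619
p₀ = P(outcome | unexposed) = 102/848 = 0.12028
Exposure prevalence π = 2106/2954 = 0.71293; overall risk P(Y=1) = 0.15301.
Under exogeneity, PAF = [P(Y=1) − p₀]/P(Y=1).
PAF = (0.15301 − 0.12028) / 0.15301 ≈ 0.2139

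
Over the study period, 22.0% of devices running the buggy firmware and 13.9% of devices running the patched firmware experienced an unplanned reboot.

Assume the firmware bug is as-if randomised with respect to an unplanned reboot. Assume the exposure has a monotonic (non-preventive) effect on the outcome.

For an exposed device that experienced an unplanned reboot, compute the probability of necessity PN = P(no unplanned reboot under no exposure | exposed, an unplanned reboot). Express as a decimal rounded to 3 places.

PN ≈ 0.368

p₁ = 0.22, p₀ = 0.139.
Under exogeneity and monotonicity, PN = (p₁ − p₀) / p₁.
PN = (0.22 − 0.139) / 0.22 = 0.081 / 0.22 ≈ 0.3682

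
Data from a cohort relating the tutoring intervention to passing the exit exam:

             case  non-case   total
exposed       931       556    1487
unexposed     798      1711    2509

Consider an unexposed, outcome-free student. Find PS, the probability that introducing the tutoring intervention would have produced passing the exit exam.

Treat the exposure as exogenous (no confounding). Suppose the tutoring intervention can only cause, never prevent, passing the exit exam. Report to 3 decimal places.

p₁ = P(outcome | exposed) = 931/1487 = 0.62609
p₀ = P(outcome | unexposed) = 798/2509 = 0.31806
Under exogeneity and monotonicity, PS = (p₁ − p₀) / (1 − p₀).
PS = (0.62609 − 0.31806) / (1 − 0.31806) = 0.30804 / 0.68194 ≈ 0.4517

PS ≈ 0.452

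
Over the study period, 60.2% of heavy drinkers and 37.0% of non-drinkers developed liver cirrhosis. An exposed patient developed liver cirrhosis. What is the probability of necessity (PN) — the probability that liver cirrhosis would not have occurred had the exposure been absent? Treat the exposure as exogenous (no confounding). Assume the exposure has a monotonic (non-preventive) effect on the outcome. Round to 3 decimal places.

p₁ = 0.602, p₀ = 0.37.
Under exogeneity and monotonicity, PN = (p₁ − p₀) / p₁.
PN = (0.602 − 0.37) / 0.602 = 0.232 / 0.602 ≈ 0.3854

PN ≈ 0.385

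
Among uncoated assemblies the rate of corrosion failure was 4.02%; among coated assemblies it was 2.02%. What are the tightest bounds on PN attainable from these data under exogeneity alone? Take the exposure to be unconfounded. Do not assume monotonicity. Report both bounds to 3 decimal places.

p₁ = 0.0402, p₀ = 0.0202.
Under exogeneity alone the bounds on PN are max{0,(p₁−p₀)/p₁} ≤ PN ≤ min{1,(1−p₀)/p₁}.
  lower = (p₁ − p₀)/p₁ = 0.02 / 0.0402 ≈ 0.4975
  upper = min{1, (1 − p₀)/p₁} = 0.9798 / 0.0402 ≈ 24.3731 → capped at 1

0.498 ≤ PN ≤ 1.000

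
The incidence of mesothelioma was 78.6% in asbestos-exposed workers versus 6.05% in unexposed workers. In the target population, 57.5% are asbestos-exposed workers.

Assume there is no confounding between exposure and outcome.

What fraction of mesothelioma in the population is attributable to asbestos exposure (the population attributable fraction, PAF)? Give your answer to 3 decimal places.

PAF ≈ 0.873

p₁ = 0.786, p₀ = 0.0605.
Overall risk P(Y=1) = π·p₁ + (1−π)·p₀ = 0.575×0.786 + 0.425×0.0605 = 0.47766.
Under exogeneity, PAF = [P(Y=1) − p₀] / P(Y=1).
PAF = (0.47766 − 0.0605) / 0.47766 ≈ 0.8733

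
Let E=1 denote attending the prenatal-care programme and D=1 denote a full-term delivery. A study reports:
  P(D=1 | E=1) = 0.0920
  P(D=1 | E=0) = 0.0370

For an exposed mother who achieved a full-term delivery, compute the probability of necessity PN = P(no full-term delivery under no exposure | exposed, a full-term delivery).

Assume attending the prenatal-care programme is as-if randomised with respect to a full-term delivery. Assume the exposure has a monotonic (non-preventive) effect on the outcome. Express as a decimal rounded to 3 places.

PN ≈ 0.598

Let p₁ = 0.092, p₀ = 0.037.
Under exogeneity and monotonicity, PN = (p₁ − p₀) / p₁.
PN = (0.092 − 0.037) / 0.092 = 0.055 / 0.092 ≈ 0.5978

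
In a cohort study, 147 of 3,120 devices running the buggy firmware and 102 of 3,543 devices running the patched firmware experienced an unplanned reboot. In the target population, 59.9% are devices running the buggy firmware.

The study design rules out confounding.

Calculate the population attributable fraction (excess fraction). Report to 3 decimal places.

PAF ≈ 0.276

p₁ = P(outcome | exposed) = 147/3120 = 0.047115
p₀ = P(outcome | unexposed) = 102/3543 = 0.028789
Overall risk P(Y=1) = π·p₁ + (1−π)·p₀ = 0.599×0.047115 + 0.401×0.028789 = 0.039767.
Under exogeneity, PAF = [P(Y=1) − p₀] / P(Y=1).
PAF = (0.039767 − 0.028789) / 0.039767 ≈ 0.2760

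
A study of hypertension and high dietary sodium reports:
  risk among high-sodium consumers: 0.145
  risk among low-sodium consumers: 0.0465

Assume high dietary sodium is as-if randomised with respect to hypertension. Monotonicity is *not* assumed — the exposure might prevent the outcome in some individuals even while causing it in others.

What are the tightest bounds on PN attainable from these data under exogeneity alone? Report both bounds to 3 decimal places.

Let p₁ = 0.145, p₀ = 0.0465.
Under exogeneity alone the bounds on PN are max{0,(p₁−p₀)/p₁} ≤ PN ≤ min{1,(1−p₀)/p₁}.
  lower = (p₁ − p₀)/p₁ = 0.0985 / 0.145 ≈ 0.6793
  upper = min{1, (1 − p₀)/p₁} = 0.9535 / 0.145 ≈ 6.5759 → capped at 1

0.679 ≤ PN ≤ 1.000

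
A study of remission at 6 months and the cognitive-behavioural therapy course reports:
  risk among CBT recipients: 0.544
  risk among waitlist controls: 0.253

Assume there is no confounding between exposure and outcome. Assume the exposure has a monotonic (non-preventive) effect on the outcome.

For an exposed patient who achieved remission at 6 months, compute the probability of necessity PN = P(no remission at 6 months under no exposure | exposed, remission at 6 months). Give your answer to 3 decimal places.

PN ≈ 0.535

Let p₁ = 0.544, p₀ = 0.253.
Under exogeneity and monotonicity, PN = (p₁ − p₀) / p₁.
PN = (0.544 − 0.253) / 0.544 = 0.291 / 0.544 ≈ 0.5349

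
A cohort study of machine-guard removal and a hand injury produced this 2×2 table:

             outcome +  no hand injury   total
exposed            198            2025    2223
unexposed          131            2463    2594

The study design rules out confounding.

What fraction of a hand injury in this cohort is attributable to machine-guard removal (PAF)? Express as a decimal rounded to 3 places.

p₁ = P(outcome | exposed) = 198/2223 = 0.089069
p₀ = P(outcome | unexposed) = 131/2594 = 0.050501
Exposure prevalence π = 2223/4817 = 0.46149; overall risk P(Y=1) = 0.0683.
Under exogeneity, PAF = [P(Y=1) − p₀]/P(Y=1).
PAF = (0.0683 − 0.050501) / 0.0683 ≈ 0.2606

PAF ≈ 0.261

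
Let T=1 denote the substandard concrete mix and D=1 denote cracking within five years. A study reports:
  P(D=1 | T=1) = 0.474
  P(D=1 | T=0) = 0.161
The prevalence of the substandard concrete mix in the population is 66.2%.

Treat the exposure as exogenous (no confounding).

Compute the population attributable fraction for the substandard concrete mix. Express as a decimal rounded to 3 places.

Let p₁ = 0.474, p₀ = 0.161.
Overall risk P(Y=1) = π·p₁ + (1−π)·p₀ = 0.662×0.474 + 0.338×0.161 = 0.36821.
Under exogeneity, PAF = [P(Y=1) − p₀] / P(Y=1).
PAF = (0.36821 − 0.161) / 0.36821 ≈ 0.5627

PAF ≈ 0.563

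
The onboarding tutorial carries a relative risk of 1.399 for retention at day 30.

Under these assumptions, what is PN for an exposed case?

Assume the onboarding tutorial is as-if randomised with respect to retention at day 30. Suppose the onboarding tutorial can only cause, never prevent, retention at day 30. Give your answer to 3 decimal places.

PN ≈ 0.285

Under exogeneity and monotonicity, PN = (RR − 1) / RR = 1 − 1/RR.
PN = (1.399 − 1) / 1.399 = 0.399 / 1.399 ≈ 0.2852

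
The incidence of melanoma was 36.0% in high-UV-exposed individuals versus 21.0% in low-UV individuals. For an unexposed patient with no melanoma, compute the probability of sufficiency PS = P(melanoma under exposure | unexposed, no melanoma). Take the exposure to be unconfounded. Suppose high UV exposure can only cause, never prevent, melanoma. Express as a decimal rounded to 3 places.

p₁ = 0.36, p₀ = 0.21.
Under exogeneity and monotonicity, PS = (p₁ − p₀) / (1 − p₀).
PS = (0.36 − 0.21) / (1 − 0.21) = 0.15 / 0.79 ≈ 0.1899

PS ≈ 0.190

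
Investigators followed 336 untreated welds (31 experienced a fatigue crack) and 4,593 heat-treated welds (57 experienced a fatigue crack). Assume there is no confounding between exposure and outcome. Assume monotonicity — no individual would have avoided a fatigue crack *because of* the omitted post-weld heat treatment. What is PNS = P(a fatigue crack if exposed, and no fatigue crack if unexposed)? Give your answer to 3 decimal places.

PNS ≈ 0.080

p₁ = P(outcome | exposed) = 31/336 = 0.092262
p₀ = P(outcome | unexposed) = 57/4593 = 0.01241
Under exogeneity and monotonicity, PNS = p₁ − p₀.
PNS = 0.092262 − 0.01241 = 0.079852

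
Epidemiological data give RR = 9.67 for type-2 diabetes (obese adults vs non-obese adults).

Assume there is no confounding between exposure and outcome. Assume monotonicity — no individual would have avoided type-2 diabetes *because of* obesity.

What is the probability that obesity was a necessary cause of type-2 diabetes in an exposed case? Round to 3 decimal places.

Under exogeneity and monotonicity, PN = (RR − 1) / RR = 1 − 1/RR.
PN = (9.67 − 1) / 9.67 = 8.67 / 9.67 ≈ 0.8966

PN ≈ 0.897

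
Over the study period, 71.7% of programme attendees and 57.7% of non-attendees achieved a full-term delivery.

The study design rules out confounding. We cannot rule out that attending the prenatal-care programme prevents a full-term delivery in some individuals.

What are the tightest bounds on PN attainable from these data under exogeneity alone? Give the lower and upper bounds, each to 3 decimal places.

p₁ = 0.717, p₀ = 0.577.
Under exogeneity alone the bounds on PN are max{0,(p₁−p₀)/p₁} ≤ PN ≤ min{1,(1−p₀)/p₁}.
  lower = (p₁ − p₀)/p₁ = 0.14 / 0.717 ≈ 0.1953
  upper = min{1, (1 − p₀)/p₁} = 0.423 / 0.717 ≈ 0.5900

0.195 ≤ PN ≤ 0.590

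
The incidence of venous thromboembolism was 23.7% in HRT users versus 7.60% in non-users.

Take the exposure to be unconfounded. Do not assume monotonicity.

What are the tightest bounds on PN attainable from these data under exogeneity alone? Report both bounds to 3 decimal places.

p₁ = 0.237, p₀ = 0.076.
Under exogeneity alone the bounds on PN are max{0,(p₁−p₀)/p₁} ≤ PN ≤ min{1,(1−p₀)/p₁}.
  lower = (p₁ − p₀)/p₁ = 0.161 / 0.237 ≈ 0.6793
  upper = min{1, (1 − p₀)/p₁} = 0.924 / 0.237 ≈ 3.8987 → capped at 1

0.679 ≤ PN ≤ 1.000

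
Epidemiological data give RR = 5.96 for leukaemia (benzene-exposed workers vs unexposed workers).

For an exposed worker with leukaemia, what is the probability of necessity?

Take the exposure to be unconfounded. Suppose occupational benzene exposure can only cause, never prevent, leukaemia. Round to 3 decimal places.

Under exogeneity and monotonicity, PN = (RR − 1) / RR = 1 − 1/RR.
PN = (5.96 − 1) / 5.96 = 4.96 / 5.96 ≈ 0.8322

PN ≈ 0.832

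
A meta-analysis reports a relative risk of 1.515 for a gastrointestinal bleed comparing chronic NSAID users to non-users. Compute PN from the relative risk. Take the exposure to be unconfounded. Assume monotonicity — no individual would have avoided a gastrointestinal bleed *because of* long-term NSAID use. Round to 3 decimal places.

Under exogeneity and monotonicity, PN = (RR − 1) / RR = 1 − 1/RR.
PN = (1.515 − 1) / 1.515 = 0.515 / 1.515 ≈ 0.3399

PN ≈ 0.340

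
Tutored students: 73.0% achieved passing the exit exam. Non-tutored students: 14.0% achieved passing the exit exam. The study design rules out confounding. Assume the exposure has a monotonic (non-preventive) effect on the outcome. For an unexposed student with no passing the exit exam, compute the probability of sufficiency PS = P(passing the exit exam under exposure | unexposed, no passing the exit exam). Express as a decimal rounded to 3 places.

p₁ = 0.73, p₀ = 0.14.
Under exogeneity and monotonicity, PS = (p₁ − p₀) / (1 − p₀).
PS = (0.73 − 0.14) / (1 − 0.14) = 0.59 / 0.86 ≈ 0.6860

PS ≈ 0.686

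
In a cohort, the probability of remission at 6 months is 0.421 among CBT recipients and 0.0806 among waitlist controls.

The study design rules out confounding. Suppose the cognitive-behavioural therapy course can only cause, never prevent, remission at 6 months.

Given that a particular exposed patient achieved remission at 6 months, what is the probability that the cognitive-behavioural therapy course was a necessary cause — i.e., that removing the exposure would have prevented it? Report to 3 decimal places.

PN ≈ 0.809

Let p₁ = 0.421, p₀ = 0.0806.
Under exogeneity and monotonicity, PN = (p₁ − p₀) / p₁.
PN = (0.421 − 0.0806) / 0.421 = 0.3404 / 0.421 ≈ 0.8086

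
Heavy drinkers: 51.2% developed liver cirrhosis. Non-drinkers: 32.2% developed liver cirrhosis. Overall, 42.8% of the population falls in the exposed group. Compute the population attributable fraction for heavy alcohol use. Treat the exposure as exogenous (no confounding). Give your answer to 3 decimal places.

PAF ≈ 0.202

p₁ = 0.512, p₀ = 0.322.
Overall risk P(Y=1) = π·p₁ + (1−π)·p₀ = 0.428×0.512 + 0.572×0.322 = 0.40332.
Under exogeneity, PAF = [P(Y=1) − p₀] / P(Y=1).
PAF = (0.40332 − 0.322) / 0.40332 ≈ 0.2016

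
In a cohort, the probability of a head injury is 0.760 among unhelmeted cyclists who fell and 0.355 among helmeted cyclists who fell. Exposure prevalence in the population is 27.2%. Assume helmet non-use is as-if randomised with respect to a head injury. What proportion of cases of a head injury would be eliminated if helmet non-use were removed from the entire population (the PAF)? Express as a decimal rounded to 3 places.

PAF ≈ 0.237

Let p₁ = 0.76, p₀ = 0.355.
Overall risk P(Y=1) = π·p₁ + (1−π)·p₀ = 0.272×0.76 + 0.728×0.355 = 0.46516.
Under exogeneity, PAF = [P(Y=1) − p₀] / P(Y=1).
PAF = (0.46516 − 0.355) / 0.46516 ≈ 0.2368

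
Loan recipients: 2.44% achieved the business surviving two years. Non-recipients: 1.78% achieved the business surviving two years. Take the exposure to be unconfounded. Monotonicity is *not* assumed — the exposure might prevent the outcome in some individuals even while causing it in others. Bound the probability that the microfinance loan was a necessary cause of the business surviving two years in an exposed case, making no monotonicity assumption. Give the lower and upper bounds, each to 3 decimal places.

0.270 ≤ PN ≤ 1.000

p₁ = 0.0244, p₀ = 0.0178.
Under exogeneity alone the bounds on PN are max{0,(p₁−p₀)/p₁} ≤ PN ≤ min{1,(1−p₀)/p₁}.
  lower = (p₁ − p₀)/p₁ = 0.0066 / 0.0244 ≈ 0.2705
  upper = min{1, (1 − p₀)/p₁} = 0.9822 / 0.0244 ≈ 40.2541 → capped at 1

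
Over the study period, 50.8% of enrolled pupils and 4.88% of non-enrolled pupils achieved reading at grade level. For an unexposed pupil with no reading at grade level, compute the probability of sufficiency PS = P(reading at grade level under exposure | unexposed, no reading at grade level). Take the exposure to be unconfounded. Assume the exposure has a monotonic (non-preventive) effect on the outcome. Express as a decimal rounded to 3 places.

p₁ = 0.508, p₀ = 0.0488.
Under exogeneity and monotonicity, PS = (p₁ − p₀) / (1 − p₀).
PS = (0.508 − 0.0488) / (1 − 0.0488) = 0.4592 / 0.9512 ≈ 0.4828

PS ≈ 0.483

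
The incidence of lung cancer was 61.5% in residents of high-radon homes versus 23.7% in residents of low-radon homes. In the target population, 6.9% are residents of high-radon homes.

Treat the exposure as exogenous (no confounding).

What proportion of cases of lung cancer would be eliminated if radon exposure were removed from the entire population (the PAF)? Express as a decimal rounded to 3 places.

PAF ≈ 0.099

p₁ = 0.615, p₀ = 0.237.
Overall risk P(Y=1) = π·p₁ + (1−π)·p₀ = 0.069×0.615 + 0.931×0.237 = 0.26308.
Under exogeneity, PAF = [P(Y=1) − p₀] / P(Y=1).
PAF = (0.26308 − 0.237) / 0.26308 ≈ 0.0991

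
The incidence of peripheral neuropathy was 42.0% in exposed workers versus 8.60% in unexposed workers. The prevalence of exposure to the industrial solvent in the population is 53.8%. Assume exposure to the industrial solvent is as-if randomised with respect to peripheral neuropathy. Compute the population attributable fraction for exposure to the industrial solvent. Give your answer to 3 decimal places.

p₁ = 0.42, p₀ = 0.086.
Overall risk P(Y=1) = π·p₁ + (1−π)·p₀ = 0.538×0.42 + 0.462×0.086 = 0.26569.
Under exogeneity, PAF = [P(Y=1) − p₀] / P(Y=1).
PAF = (0.26569 − 0.086) / 0.26569 ≈ 0.6763

PAF ≈ 0.676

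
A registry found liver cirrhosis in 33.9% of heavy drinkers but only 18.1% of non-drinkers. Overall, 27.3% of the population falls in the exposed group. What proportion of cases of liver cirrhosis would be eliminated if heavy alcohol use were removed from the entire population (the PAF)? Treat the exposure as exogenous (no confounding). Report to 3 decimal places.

p₁ = 0.339, p₀ = 0.181.
Overall risk P(Y=1) = π·p₁ + (1−π)·p₀ = 0.273×0.339 + 0.727×0.181 = 0.22413.
Under exogeneity, PAF = [P(Y=1) − p₀] / P(Y=1).
PAF = (0.22413 − 0.181) / 0.22413 ≈ 0.1924

PAF ≈ 0.192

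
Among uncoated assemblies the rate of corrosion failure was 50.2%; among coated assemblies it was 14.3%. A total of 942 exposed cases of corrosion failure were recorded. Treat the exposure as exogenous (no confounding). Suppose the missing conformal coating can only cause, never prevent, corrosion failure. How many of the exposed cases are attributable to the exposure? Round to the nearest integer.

about 674 cases

p₁ = 0.502, p₀ = 0.143.
PN = (p₁ − p₀)/p₁ = (0.502 − 0.143) / 0.502 ≈ 0.71514.
Attributable cases ≈ PN × (exposed cases) = 0.71514 × 942 ≈ 673.66.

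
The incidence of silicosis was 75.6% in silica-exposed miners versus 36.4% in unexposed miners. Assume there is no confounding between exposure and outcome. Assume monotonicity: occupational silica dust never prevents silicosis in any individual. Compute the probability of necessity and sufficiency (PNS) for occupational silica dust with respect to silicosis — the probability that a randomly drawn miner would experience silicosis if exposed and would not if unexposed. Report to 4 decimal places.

p₁ = 0.756, p₀ = 0.364.
Under exogeneity and monotonicity, PNS = p₁ − p₀.
PNS = 0.756 − 0.364 = 0.392

PNS ≈ 0.3920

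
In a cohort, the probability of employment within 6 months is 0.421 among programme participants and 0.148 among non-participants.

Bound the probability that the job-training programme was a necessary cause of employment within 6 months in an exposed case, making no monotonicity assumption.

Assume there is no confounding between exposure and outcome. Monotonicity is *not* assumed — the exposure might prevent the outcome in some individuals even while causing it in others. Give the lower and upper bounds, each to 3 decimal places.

Let p₁ = 0.421, p₀ = 0.148.
Under exogeneity alone the bounds on PN are max{0,(p₁−p₀)/p₁} ≤ PN ≤ min{1,(1−p₀)/p₁}.
  lower = (p₁ − p₀)/p₁ = 0.273 / 0.421 ≈ 0.6485
  upper = min{1, (1 − p₀)/p₁} = 0.852 / 0.421 ≈ 2.0238 → capped at 1

0.648 ≤ PN ≤ 1.000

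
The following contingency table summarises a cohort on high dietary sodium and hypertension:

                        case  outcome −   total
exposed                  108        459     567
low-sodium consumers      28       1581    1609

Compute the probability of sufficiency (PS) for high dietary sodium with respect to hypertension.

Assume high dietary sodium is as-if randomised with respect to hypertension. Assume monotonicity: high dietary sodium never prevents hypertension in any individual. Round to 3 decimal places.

p₁ = P(outcome | exposed) = 108/567 = 0.19048
p₀ = P(outcome | unexposed) = 28/1609 = 0.017402
Under exogeneity and monotonicity, PS = (p₁ − p₀)/(1 − p₀).
PS = (0.19048 − 0.017402) / 0.9826 ≈ 0.1761

PS ≈ 0.176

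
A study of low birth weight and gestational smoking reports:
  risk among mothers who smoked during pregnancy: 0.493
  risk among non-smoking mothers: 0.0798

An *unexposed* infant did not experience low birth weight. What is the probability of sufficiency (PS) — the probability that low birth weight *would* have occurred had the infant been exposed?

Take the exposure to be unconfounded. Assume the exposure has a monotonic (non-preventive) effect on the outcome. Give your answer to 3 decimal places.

Let p₁ = 0.493, p₀ = 0.0798.
Under exogeneity and monotonicity, PS = (p₁ − p₀) / (1 − p₀).
PS = (0.493 − 0.0798) / (1 − 0.0798) = 0.4132 / 0.9202 ≈ 0.4490

PS ≈ 0.449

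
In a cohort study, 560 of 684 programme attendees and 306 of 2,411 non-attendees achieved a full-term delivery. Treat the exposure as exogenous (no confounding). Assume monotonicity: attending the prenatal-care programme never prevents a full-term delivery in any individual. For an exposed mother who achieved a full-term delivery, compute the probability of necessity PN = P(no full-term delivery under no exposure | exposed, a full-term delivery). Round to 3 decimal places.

PN ≈ 0.845

p₁ = P(outcome | exposed) = 560/684 = 0.81871
p₀ = P(outcome | unexposed) = 306/2411 = 0.12692
Under exogeneity and monotonicity, PN = (p₁ − p₀) / p₁.
PN = (0.81871 − 0.12692) / 0.81871 = 0.6918 / 0.81871 ≈ 0.8450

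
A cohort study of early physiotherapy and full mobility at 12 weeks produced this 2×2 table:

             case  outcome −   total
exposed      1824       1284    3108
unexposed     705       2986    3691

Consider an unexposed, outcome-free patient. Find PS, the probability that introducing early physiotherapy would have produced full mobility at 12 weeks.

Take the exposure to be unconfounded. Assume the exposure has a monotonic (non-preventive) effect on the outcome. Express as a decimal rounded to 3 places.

p₁ = P(outcome | exposed) = 1824/3108 = 0.58687
p₀ = P(outcome | unexposed) = 705/3691 = 0.19101
Under exogeneity and monotonicity, PS = (p₁ − p₀)/(1 − p₀).
PS = (0.58687 − 0.19101) / 0.80899 ≈ 0.4893

PS ≈ 0.489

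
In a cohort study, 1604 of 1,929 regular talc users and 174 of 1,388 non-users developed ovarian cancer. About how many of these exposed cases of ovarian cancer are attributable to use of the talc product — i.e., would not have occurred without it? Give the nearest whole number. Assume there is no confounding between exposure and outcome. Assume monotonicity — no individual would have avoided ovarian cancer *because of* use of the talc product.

p₁ = P(outcome | exposed) = 1604/1929 = 0.83152
p₀ = P(outcome | unexposed) = 174/1388 = 0.12536
PN = (p₁ − p₀)/p₁ = (0.83152 − 0.12536) / 0.83152 ≈ 0.84924.
Attributable cases ≈ PN × (exposed cases) = 0.84924 × 1604 ≈ 1362.18.

about 1362 cases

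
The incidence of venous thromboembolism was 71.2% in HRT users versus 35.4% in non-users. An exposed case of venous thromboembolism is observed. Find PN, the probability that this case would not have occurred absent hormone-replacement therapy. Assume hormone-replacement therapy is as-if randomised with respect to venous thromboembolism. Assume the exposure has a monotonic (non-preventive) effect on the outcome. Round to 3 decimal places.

PN ≈ 0.503

p₁ = 0.712, p₀ = 0.354.
Under exogeneity and monotonicity, PN = (p₁ − p₀) / p₁.
PN = (0.712 − 0.354) / 0.712 = 0.358 / 0.712 ≈ 0.5028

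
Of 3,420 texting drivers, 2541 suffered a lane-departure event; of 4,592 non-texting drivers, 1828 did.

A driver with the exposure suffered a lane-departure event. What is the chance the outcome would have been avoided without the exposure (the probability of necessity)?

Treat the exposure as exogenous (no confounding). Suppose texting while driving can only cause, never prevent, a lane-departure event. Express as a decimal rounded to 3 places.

p₁ = P(outcome | exposed) = 2541/3420 = 0.74298
p₀ = P(outcome | unexposed) = 1828/4592 = 0.39808
Under exogeneity and monotonicity, PN = (p₁ − p₀) / p₁.
PN = (0.74298 − 0.39808) / 0.74298 = 0.3449 / 0.74298 ≈ 0.4642

PN ≈ 0.464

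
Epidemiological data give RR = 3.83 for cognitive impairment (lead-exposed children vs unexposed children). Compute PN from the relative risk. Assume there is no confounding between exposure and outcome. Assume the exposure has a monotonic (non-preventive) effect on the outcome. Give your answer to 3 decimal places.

Under exogeneity and monotonicity, PN = (RR − 1) / RR = 1 − 1/RR.
PN = (3.83 − 1) / 3.83 = 2.83 / 3.83 ≈ 0.7389

PN ≈ 0.739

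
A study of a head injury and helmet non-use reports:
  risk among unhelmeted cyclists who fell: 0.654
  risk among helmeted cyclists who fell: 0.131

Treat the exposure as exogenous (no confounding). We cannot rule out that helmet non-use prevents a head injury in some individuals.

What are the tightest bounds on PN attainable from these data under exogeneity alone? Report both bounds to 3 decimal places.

0.800 ≤ PN ≤ 1.000

Let p₁ = 0.654, p₀ = 0.131.
Under exogeneity alone the bounds on PN are max{0,(p₁−p₀)/p₁} ≤ PN ≤ min{1,(1−p₀)/p₁}.
  lower = (p₁ − p₀)/p₁ = 0.523 / 0.654 ≈ 0.7997
  upper = min{1, (1 − p₀)/p₁} = 0.869 / 0.654 ≈ 1.3287 → capped at 1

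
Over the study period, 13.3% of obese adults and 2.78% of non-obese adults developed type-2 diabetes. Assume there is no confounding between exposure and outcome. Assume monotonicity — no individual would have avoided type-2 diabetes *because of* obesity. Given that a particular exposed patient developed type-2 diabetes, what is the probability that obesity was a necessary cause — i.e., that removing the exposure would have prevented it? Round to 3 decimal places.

PN ≈ 0.791

p₁ = 0.133, p₀ = 0.0278.
Under exogeneity and monotonicity, PN = (p₁ − p₀) / p₁.
PN = (0.133 − 0.0278) / 0.133 = 0.1052 / 0.133 ≈ 0.7910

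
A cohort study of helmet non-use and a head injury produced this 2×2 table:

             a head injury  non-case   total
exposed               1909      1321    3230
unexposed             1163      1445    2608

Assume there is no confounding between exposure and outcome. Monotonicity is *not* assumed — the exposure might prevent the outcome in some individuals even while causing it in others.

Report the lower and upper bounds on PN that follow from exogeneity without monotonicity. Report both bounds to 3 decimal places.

0.245 ≤ PN ≤ 0.937

p₁ = P(outcome | exposed) = 1909/3230 = 0.59102
p₀ = P(outcome | unexposed) = 1163/2608 = 0.44594
Under exogeneity alone the bounds on PN are max{0,(p₁−p₀)/p₁} ≤ PN ≤ min{1,(1−p₀)/p₁}.
  lower = (p₁ − p₀)/p₁ = 0.14509 / 0.59102 ≈ 0.2455
  upper = min{1, (1 − p₀)/p₁} = 0.55406 / 0.59102 ≈ 0.9375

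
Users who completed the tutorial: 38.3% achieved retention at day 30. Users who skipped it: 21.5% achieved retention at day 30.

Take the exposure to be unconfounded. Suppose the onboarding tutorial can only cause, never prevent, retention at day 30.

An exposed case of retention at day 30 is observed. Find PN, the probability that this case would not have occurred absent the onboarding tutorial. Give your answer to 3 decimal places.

p₁ = 0.383, p₀ = 0.215.
Under exogeneity and monotonicity, PN = (p₁ − p₀) / p₁.
PN = (0.383 − 0.215) / 0.383 = 0.168 / 0.383 ≈ 0.4386

PN ≈ 0.439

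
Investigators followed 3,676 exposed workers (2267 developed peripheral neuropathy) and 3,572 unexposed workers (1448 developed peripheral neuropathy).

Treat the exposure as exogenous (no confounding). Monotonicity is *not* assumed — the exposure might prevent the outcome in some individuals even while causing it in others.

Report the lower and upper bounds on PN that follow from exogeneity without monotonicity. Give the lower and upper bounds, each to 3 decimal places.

0.343 ≤ PN ≤ 0.964

p₁ = P(outcome | exposed) = 2267/3676 = 0.6167
p₀ = P(outcome | unexposed) = 1448/3572 = 0.40538
Under exogeneity alone the bounds on PN are max{0,(p₁−p₀)/p₁} ≤ PN ≤ min{1,(1−p₀)/p₁}.
  lower = (p₁ − p₀)/p₁ = 0.21133 / 0.6167 ≈ 0.3427
  upper = min{1, (1 − p₀)/p₁} = 0.59462 / 0.6167 ≈ 0.9642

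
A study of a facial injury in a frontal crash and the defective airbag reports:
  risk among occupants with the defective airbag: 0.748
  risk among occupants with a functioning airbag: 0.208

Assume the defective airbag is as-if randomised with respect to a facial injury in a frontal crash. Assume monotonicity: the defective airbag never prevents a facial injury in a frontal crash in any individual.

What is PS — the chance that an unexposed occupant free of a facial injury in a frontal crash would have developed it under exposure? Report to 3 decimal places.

PS ≈ 0.682

Let p₁ = 0.748, p₀ = 0.208.
Under exogeneity and monotonicity, PS = (p₁ − p₀) / (1 − p₀).
PS = (0.748 − 0.208) / (1 − 0.208) = 0.54 / 0.792 ≈ 0.6818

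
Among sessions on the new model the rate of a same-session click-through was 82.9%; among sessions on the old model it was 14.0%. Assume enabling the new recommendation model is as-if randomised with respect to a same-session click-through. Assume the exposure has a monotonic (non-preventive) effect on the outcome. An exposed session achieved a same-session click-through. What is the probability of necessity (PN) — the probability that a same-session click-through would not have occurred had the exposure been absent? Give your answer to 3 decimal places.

PN ≈ 0.831

p₁ = 0.829, p₀ = 0.14.
Under exogeneity and monotonicity, PN = (p₁ − p₀) / p₁.
PN = (0.829 − 0.14) / 0.829 = 0.689 / 0.829 ≈ 0.8311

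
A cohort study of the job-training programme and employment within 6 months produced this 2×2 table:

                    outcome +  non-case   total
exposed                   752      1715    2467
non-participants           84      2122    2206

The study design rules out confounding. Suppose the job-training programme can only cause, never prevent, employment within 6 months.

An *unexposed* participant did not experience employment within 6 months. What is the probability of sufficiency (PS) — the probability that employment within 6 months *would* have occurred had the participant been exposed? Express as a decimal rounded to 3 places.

PS ≈ 0.277

p₁ = P(outcome | exposed) = 752/2467 = 0.30482
p₀ = P(outcome | unexposed) = 84/2206 = 0.038078
Under exogeneity and monotonicity, PS = (p₁ − p₀) / (1 − p₀).
PS = (0.30482 − 0.038078) / (1 − 0.038078) = 0.26675 / 0.96192 ≈ 0.2773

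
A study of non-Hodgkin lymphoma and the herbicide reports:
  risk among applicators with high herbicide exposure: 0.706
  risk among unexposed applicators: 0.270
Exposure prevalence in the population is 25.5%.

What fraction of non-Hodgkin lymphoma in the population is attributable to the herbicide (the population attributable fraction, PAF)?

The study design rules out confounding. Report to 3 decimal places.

PAF ≈ 0.292

Let p₁ = 0.706, p₀ = 0.27.
Overall risk P(Y=1) = π·p₁ + (1−π)·p₀ = 0.255×0.706 + 0.745×0.27 = 0.38118.
Under exogeneity, PAF = [P(Y=1) − p₀] / P(Y=1).
PAF = (0.38118 − 0.27) / 0.38118 ≈ 0.2917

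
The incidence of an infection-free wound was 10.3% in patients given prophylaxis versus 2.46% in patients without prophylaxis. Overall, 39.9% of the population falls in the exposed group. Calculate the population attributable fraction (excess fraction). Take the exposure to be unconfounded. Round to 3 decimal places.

p₁ = 0.103, p₀ = 0.0246.
Overall risk P(Y=1) = π·p₁ + (1−π)·p₀ = 0.399×0.103 + 0.601×0.0246 = 0.055882.
Under exogeneity, PAF = [P(Y=1) − p₀] / P(Y=1).
PAF = (0.055882 − 0.0246) / 0.055882 ≈ 0.5598

PAF ≈ 0.560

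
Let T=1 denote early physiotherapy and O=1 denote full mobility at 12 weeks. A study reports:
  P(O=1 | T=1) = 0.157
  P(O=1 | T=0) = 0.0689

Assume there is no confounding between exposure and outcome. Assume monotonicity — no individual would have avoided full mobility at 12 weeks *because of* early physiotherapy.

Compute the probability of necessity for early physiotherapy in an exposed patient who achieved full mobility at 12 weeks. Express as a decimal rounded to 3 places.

PN ≈ 0.561

Let p₁ = 0.157, p₀ = 0.0689.
Under exogeneity and monotonicity, PN = (p₁ − p₀) / p₁.
PN = (0.157 − 0.0689) / 0.157 = 0.0881 / 0.157 ≈ 0.5611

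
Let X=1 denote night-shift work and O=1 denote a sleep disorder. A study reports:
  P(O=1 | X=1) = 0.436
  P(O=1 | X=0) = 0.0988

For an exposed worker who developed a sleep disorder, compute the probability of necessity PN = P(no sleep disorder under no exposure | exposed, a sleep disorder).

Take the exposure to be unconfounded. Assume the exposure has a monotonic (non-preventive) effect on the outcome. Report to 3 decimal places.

Let p₁ = 0.436, p₀ = 0.0988.
Under exogeneity and monotonicity, PN = (p₁ − p₀) / p₁.
PN = (0.436 − 0.0988) / 0.436 = 0.3372 / 0.436 ≈ 0.7734

PN ≈ 0.773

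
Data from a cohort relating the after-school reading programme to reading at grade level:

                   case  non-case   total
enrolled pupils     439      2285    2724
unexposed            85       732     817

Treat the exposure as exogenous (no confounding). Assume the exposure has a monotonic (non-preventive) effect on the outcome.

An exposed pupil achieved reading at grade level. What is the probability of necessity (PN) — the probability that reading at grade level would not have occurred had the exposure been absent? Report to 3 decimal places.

PN ≈ 0.354

p₁ = P(outcome | exposed) = 439/2724 = 0.16116
p₀ = P(outcome | unexposed) = 85/817 = 0.10404
Under exogeneity and monotonicity, PN = (p₁ − p₀) / p₁.
PN = (0.16116 − 0.10404) / 0.16116 = 0.057121 / 0.16116 ≈ 0.3544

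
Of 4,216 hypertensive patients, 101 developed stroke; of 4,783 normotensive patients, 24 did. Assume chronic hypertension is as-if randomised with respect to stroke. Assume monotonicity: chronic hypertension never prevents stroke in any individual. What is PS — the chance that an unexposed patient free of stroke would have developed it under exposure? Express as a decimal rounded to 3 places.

PS ≈ 0.019

p₁ = P(outcome | exposed) = 101/4216 = 0.023956
p₀ = P(outcome | unexposed) = 24/4783 = 0.0050178
Under exogeneity and monotonicity, PS = (p₁ − p₀) / (1 − p₀).
PS = (0.023956 − 0.0050178) / (1 − 0.0050178) = 0.018939 / 0.99498 ≈ 0.0190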